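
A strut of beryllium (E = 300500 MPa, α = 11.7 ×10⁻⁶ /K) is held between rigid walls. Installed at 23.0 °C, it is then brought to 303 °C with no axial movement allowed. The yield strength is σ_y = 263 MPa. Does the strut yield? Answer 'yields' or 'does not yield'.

yields

E = 300500 MPa = 300.5 GPa.
ΔT = 280.0 K. Constrained thermal stress σ = E·α·ΔT = 300.5×10³ MPa × 11.7×10⁻⁶ × 280.0 = 984 MPa (compressive).
Compare to σ_y = 263 MPa: σ ≥ σ_y, so it yields.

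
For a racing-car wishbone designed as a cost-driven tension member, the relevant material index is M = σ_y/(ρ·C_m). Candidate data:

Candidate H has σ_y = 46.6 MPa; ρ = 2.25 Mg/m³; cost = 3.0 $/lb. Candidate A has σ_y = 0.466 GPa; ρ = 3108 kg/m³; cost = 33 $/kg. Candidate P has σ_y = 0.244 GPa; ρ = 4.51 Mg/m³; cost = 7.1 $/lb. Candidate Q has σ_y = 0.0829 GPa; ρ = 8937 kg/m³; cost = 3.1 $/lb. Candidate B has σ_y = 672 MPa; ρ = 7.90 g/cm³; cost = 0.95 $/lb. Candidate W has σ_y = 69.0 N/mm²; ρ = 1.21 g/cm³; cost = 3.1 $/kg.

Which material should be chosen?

candidate B

Convert each candidate to consistent units, then evaluate M:
  candidate H: σ_y = 46.60 MPa, ρ = 2250 kg/m³, cost = 6.614 $/kg
  candidate A: σ_y = 466.0 MPa, ρ = 3108 kg/m³, cost = 33.00 $/kg
  candidate P: σ_y = 244.0 MPa, ρ = 4510 kg/m³, cost = 15.65 $/kg
  candidate Q: σ_y = 82.90 MPa, ρ = 8937 kg/m³, cost = 6.834 $/kg
  candidate B: σ_y = 672.0 MPa, ρ = 7900 kg/m³, cost = 2.094 $/kg
  candidate W: σ_y = 69.00 MPa, ρ = 1210 kg/m³, cost = 3.100 $/kg
  candidate B: M = 40.6 kN·m per $
  candidate W: M = 18.4 kN·m per $
  candidate A: M = 4.54 kN·m per $
  candidate P: M = 3.46 kN·m per $
  candidate H: M = 3.13 kN·m per $
  candidate Q: M = 1.36 kN·m per $
The maximum is for candidate B.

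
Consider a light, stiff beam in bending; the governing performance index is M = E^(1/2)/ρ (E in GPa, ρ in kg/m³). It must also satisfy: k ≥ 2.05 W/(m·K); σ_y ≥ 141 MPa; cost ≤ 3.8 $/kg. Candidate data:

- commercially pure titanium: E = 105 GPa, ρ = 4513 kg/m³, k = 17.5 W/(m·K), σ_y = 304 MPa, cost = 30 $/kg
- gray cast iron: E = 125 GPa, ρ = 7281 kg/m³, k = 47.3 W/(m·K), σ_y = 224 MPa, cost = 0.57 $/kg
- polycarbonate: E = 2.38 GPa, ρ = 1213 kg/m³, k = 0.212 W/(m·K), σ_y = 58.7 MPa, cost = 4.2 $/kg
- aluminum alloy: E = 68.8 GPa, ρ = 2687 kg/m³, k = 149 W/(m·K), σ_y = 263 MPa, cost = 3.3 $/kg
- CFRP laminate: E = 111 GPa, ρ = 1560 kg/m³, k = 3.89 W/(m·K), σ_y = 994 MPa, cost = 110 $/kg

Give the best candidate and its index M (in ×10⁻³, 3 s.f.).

aluminum alloy, M = 3.09×10⁻³

Screen on constraints: k ≥ 2.05 W/(m·K); σ_y ≥ 141 MPa; cost ≤ 3.8 $/kg. Survivors: gray cast iron, aluminum alloy.
Evaluate M for each candidate:
  aluminum alloy: M = 3.09×10⁻³
  gray cast iron: M = 1.54×10⁻³
Aluminum alloy ranks first.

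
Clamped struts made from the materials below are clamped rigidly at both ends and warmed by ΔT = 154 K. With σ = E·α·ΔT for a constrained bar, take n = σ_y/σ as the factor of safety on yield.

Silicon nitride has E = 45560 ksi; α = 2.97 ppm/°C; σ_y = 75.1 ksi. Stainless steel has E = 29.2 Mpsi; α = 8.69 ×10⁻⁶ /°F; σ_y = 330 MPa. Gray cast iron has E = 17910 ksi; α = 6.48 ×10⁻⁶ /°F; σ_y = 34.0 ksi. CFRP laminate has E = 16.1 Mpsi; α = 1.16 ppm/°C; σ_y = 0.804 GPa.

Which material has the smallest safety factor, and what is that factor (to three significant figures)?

Converting E to GPa, α to ×10⁻⁶/K, σ_y to MPa, then σ and n for each:
  silicon nitride: E = 314.1, α = 2.97, σ_y = 517.8 → σ = 144 MPa, n = 3.60
  stainless steel: E = 201.3, α = 15.6, σ_y = 330.0 → σ = 485 MPa, n = 0.680
  gray cast iron: E = 123.5, α = 11.7, σ_y = 234.4 → σ = 222 MPa, n = 1.06
  CFRP laminate: E = 111.0, α = 1.16, σ_y = 804.0 → σ = 19.8 MPa, n = 40.5
The minimum is stainless steel at n = 0.680.

stainless steel, n = 0.680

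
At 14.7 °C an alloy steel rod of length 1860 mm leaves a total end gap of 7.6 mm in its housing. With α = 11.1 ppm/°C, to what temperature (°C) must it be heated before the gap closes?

383 °C

α·L₀·ΔT = 7.6 mm ⇒ ΔT = 7.6 / (11.1×10⁻⁶ × 1860.0) = 368.1 K.
T = 14.7 + 368.1 = 382.8 °C.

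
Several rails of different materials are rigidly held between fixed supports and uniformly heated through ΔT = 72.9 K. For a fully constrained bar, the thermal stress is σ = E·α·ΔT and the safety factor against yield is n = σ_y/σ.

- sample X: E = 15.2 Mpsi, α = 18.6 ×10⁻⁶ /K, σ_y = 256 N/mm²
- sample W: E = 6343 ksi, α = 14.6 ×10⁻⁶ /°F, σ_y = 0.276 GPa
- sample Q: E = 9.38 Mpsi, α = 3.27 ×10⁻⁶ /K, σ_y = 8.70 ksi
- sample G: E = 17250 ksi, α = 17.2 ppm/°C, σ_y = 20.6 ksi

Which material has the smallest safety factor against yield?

With everything in SI (GPa, ×10⁻⁶/K, MPa):
  sample X: E = 104.8, α = 18.6, σ_y = 256.0 → σ = 142 MPa, n = 1.80
  sample W: E = 43.73, α = 26.3, σ_y = 276.0 → σ = 83.8 MPa, n = 3.29
  sample Q: E = 64.67, α = 3.27, σ_y = 59.98 → σ = 15.4 MPa, n = 3.89
  sample G: E = 118.9, α = 17.2, σ_y = 142.0 → σ = 149 MPa, n = 0.952
Smallest n: sample G with n = 0.952.

sample G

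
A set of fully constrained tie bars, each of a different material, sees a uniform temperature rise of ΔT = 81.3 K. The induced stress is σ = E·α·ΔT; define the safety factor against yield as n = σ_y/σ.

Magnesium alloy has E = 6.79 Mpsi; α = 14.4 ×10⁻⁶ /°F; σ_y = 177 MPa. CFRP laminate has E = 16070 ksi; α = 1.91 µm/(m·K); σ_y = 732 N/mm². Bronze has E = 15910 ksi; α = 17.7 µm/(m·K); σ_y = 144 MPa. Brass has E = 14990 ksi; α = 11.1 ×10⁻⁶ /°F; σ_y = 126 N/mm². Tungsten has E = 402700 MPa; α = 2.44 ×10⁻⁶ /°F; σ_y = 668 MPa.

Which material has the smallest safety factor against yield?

brass

In consistent units (E in GPa, α in ×10⁻⁶/K, σ_y in MPa):
  magnesium alloy: E = 46.82, α = 25.9, σ_y = 177.0 → σ = 98.7 MPa, n = 1.79
  CFRP laminate: E = 110.8, α = 1.91, σ_y = 732.0 → σ = 17.2 MPa, n = 42.5
  bronze: E = 109.7, α = 17.7, σ_y = 144.0 → σ = 158 MPa, n = 0.912
  brass: E = 103.4, α = 20.0, σ_y = 126.0 → σ = 168 MPa, n = 0.751
  tungsten: E = 402.7, α = 4.39, σ_y = 668.0 → σ = 144 MPa, n = 4.65
The minimum is brass at n = 0.751.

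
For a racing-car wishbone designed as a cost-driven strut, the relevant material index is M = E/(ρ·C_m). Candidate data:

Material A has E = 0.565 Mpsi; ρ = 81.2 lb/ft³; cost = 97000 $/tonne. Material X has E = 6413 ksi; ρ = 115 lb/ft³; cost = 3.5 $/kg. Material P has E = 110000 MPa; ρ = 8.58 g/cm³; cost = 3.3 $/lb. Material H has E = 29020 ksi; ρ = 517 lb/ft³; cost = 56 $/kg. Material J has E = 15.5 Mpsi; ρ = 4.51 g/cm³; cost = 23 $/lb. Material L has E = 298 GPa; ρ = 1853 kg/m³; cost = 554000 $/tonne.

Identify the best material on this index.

material X

Putting every candidate on a common basis:
  material A: E = 3.896 GPa, ρ = 1301 kg/m³, cost = 97.00 $/kg
  material X: E = 44.22 GPa, ρ = 1842 kg/m³, cost = 3.500 $/kg
  material P: E = 110.0 GPa, ρ = 8580 kg/m³, cost = 7.275 $/kg
  material H: E = 200.1 GPa, ρ = 8282 kg/m³, cost = 56.00 $/kg
  material J: E = 106.9 GPa, ρ = 4510 kg/m³, cost = 50.71 $/kg
  material L: E = 298.0 GPa, ρ = 1853 kg/m³, cost = 554.0 $/kg
  material X: M = 6.86 MN·m per $
  material P: M = 1.76 MN·m per $
  material J: M = 0.467 MN·m per $
  material H: M = 0.431 MN·m per $
  material L: M = 0.290 MN·m per $
  material A: M = 0.0309 MN·m per $
Highest index: material X.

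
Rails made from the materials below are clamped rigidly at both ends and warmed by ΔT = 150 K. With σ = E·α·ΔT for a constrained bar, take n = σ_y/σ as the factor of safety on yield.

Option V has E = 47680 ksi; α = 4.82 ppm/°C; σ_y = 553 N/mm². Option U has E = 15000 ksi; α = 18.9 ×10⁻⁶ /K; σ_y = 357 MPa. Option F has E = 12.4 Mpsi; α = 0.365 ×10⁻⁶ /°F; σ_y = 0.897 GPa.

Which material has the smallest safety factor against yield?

option U

Per material, after unit conversion:
  option V: E = 328.7, α = 4.82, σ_y = 553.0 → σ = 238 MPa, n = 2.33
  option U: E = 103.4, α = 18.9, σ_y = 357.0 → σ = 293 MPa, n = 1.22
  option F: E = 85.50, α = 0.657, σ_y = 897.0 → σ = 8.43 MPa, n = 106
Option U has the lowest safety factor, n = 1.22.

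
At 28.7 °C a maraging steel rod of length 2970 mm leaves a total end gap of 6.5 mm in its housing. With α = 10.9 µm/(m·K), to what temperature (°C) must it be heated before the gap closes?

α·L₀·ΔT = 6.5 mm ⇒ ΔT = 6.5 / (10.9×10⁻⁶ × 2970.0) = 200.8 K.
T = 28.7 + 200.8 = 229.5 °C.

229 °C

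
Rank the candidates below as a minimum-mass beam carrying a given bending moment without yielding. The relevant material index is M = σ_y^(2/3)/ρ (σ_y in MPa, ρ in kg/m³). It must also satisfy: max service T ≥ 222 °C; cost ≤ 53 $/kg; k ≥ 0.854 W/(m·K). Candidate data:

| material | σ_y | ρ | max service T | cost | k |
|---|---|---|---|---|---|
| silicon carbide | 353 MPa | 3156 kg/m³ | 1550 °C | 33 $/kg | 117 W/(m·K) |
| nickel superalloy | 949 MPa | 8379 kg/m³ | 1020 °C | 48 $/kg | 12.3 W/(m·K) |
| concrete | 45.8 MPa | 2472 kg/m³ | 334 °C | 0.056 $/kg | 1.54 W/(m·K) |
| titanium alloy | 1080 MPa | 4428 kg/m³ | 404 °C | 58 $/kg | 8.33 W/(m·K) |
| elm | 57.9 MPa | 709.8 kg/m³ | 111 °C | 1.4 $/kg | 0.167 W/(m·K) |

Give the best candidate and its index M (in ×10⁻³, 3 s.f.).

Screen on constraints: max service T ≥ 222 °C; cost ≤ 53 $/kg; k ≥ 0.854 W/(m·K). Survivors: silicon carbide, nickel superalloy, concrete.
Computing M directly (units already consistent):
  silicon carbide: M = 15.8×10⁻³
  nickel superalloy: M = 11.5×10⁻³
  concrete: M = 5.18×10⁻³
The maximum is for silicon carbide.

silicon carbide, M = 15.8×10⁻³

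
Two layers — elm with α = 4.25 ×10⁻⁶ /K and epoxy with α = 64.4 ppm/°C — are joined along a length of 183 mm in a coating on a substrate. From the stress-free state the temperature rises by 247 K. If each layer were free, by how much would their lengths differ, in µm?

Δα = |4.25 − 64.4|×10⁻⁶/K = 60.2×10⁻⁶/K.
ΔL_mismatch = Δα·L·ΔT = 60.2×10⁻⁶ × 183.0 mm × 247.0 K = 2720 µm.

2720 µm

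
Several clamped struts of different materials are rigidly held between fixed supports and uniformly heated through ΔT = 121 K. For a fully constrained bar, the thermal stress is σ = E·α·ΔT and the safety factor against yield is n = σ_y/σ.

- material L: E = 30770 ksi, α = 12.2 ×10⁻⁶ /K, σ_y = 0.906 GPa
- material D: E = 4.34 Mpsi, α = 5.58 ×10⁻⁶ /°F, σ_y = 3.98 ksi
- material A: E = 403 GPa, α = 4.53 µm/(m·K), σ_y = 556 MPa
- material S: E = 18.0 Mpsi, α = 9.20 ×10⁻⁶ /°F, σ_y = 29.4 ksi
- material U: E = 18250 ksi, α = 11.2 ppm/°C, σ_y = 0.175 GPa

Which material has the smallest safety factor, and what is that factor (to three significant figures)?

In consistent units (E in GPa, α in ×10⁻⁶/K, σ_y in MPa):
  material L: E = 212.2, α = 12.2, σ_y = 906.0 → σ = 313 MPa, n = 2.89
  material D: E = 29.92, α = 10.0, σ_y = 27.44 → σ = 36.4 MPa, n = 0.755
  material A: E = 403.0, α = 4.53, σ_y = 556.0 → σ = 221 MPa, n = 2.52
  material S: E = 124.1, α = 16.6, σ_y = 202.7 → σ = 249 MPa, n = 0.815
  material U: E = 125.8, α = 11.2, σ_y = 175.0 → σ = 171 MPa, n = 1.03
Smallest n: material D with n = 0.755.

material D, n = 0.755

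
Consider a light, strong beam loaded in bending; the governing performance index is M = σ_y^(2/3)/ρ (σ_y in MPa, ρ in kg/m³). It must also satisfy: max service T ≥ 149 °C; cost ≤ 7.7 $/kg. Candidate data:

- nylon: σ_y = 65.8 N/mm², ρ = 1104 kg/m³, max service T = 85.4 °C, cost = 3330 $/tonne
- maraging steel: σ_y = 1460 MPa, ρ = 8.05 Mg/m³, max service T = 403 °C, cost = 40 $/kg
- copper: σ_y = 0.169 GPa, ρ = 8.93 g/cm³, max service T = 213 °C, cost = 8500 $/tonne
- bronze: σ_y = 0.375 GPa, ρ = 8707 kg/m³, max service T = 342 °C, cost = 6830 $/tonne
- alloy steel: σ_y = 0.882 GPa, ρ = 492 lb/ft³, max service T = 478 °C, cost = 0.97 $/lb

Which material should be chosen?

Screen on constraints: max service T ≥ 149 °C; cost ≤ 7.7 $/kg. Survivors: bronze, alloy steel.
After converting to SI:
  bronze: σ_y = 375.0 MPa, ρ = 8707 kg/m³
  alloy steel: σ_y = 882.0 MPa, ρ = 7881 kg/m³
  alloy steel: M = 11.7×10⁻³
  bronze: M = 5.97×10⁻³
The maximum is for alloy steel.

alloy steel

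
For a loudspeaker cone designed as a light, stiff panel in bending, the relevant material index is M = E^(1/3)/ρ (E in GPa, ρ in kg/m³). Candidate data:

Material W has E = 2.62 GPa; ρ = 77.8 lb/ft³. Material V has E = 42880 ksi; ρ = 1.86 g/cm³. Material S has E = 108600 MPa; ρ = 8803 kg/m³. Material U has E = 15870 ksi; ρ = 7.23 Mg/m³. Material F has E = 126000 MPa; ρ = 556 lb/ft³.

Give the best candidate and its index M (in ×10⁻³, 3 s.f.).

material V, M = 3.58×10⁻³

After converting to SI:
  material W: E = 2.620 GPa, ρ = 1246 kg/m³
  material V: E = 295.6 GPa, ρ = 1860 kg/m³
  material S: E = 108.6 GPa, ρ = 8803 kg/m³
  material U: E = 109.4 GPa, ρ = 7230 kg/m³
  material F: E = 126.0 GPa, ρ = 8906 kg/m³
  material V: M = 3.58×10⁻³
  material W: M = 1.11×10⁻³
  material U: M = 0.662×10⁻³
  material F: M = 0.563×10⁻³
  material S: M = 0.542×10⁻³
Material V ranks first.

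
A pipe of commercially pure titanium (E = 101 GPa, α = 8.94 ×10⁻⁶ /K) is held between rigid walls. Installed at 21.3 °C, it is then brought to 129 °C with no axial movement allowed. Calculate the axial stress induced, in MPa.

97.2 MPa

ΔT = 107.7 K. Constrained thermal stress σ = E·α·ΔT = 101.0×10³ MPa × 8.94×10⁻⁶ × 107.7 = 97.2 MPa (compressive).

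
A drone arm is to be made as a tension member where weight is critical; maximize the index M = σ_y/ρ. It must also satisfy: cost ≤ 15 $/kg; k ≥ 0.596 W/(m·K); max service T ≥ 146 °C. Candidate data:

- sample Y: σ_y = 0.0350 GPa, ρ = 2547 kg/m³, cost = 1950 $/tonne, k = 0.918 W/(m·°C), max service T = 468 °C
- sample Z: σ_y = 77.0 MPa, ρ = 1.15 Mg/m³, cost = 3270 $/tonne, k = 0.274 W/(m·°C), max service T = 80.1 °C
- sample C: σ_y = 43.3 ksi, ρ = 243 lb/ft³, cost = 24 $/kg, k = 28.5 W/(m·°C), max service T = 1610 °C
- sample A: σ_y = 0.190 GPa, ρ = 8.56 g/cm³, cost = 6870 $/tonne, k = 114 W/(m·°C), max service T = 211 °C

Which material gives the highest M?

Screen on constraints: cost ≤ 15 $/kg; k ≥ 0.596 W/(m·K); max service T ≥ 146 °C. Survivors: sample Y, sample A.
After converting to SI:
  sample Y: σ_y = 35.00 MPa, ρ = 2547 kg/m³
  sample A: σ_y = 190.0 MPa, ρ = 8560 kg/m³
  sample A: M = 22.2 kN·m/kg
  sample Y: M = 13.7 kN·m/kg
Highest index: sample A.

sample A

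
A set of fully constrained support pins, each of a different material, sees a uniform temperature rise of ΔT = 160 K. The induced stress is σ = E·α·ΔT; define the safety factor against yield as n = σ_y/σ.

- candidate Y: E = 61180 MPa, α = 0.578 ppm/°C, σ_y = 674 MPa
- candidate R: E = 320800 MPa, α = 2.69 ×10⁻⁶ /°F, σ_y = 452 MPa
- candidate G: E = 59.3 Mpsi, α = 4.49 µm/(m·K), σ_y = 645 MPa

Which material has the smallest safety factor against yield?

candidate R

With everything in SI (GPa, ×10⁻⁶/K, MPa):
  candidate Y: E = 61.18, α = 0.578, σ_y = 674.0 → σ = 5.66 MPa, n = 119
  candidate R: E = 320.8, α = 4.84, σ_y = 452.0 → σ = 249 MPa, n = 1.82
  candidate G: E = 408.9, α = 4.49, σ_y = 645.0 → σ = 294 MPa, n = 2.20
Smallest n: candidate R with n = 1.82.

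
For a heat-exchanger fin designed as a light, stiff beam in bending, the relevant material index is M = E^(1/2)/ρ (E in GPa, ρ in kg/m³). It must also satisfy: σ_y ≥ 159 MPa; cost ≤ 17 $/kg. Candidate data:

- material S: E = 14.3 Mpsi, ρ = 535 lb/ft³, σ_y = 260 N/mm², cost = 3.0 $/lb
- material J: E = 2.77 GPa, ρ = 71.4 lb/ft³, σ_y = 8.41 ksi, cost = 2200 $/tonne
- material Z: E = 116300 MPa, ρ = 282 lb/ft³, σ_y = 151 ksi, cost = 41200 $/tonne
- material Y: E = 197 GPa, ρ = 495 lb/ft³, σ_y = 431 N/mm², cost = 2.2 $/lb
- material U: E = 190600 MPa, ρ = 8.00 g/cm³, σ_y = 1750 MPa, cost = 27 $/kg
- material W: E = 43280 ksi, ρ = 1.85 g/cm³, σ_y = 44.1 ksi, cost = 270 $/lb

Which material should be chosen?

Screen on constraints: σ_y ≥ 159 MPa; cost ≤ 17 $/kg. Survivors: material S, material Y.
Normalizing units and computing the index:
  material S: E = 98.60 GPa, ρ = 8570 kg/m³
  material Y: E = 197.0 GPa, ρ = 7929 kg/m³
  material Y: M = 1.77×10⁻³
  material S: M = 1.16×10⁻³
Material Y has the largest M.

material Y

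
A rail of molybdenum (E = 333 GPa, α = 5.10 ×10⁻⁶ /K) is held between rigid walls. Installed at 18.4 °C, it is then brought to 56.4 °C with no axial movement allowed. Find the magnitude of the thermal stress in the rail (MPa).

ΔT = 38.00 K. Constrained thermal stress σ = E·α·ΔT = 333.0×10³ MPa × 5.10×10⁻⁶ × 38.00 = 64.5 MPa (compressive).

64.5 MPa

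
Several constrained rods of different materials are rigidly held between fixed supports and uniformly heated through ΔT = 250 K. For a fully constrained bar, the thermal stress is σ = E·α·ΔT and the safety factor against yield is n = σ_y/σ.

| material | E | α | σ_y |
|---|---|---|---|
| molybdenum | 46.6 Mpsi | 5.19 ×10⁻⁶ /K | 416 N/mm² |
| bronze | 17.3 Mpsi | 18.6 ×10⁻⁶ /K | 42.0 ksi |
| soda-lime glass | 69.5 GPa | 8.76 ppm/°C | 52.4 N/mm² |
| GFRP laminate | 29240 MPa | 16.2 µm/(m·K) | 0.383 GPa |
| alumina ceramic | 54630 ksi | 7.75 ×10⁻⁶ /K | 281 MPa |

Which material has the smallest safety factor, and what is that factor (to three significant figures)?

soda-lime glass, n = 0.344

In consistent units (E in GPa, α in ×10⁻⁶/K, σ_y in MPa):
  molybdenum: E = 321.3, α = 5.19, σ_y = 416.0 → σ = 417 MPa, n = 0.998
  bronze: E = 119.3, α = 18.6, σ_y = 289.6 → σ = 555 MPa, n = 0.522
  soda-lime glass: E = 69.50, α = 8.76, σ_y = 52.40 → σ = 152 MPa, n = 0.344
  GFRP laminate: E = 29.24, α = 16.2, σ_y = 383.0 → σ = 118 MPa, n = 3.23
  alumina ceramic: E = 376.7, α = 7.75, σ_y = 281.0 → σ = 730 MPa, n = 0.385
The minimum is soda-lime glass at n = 0.344.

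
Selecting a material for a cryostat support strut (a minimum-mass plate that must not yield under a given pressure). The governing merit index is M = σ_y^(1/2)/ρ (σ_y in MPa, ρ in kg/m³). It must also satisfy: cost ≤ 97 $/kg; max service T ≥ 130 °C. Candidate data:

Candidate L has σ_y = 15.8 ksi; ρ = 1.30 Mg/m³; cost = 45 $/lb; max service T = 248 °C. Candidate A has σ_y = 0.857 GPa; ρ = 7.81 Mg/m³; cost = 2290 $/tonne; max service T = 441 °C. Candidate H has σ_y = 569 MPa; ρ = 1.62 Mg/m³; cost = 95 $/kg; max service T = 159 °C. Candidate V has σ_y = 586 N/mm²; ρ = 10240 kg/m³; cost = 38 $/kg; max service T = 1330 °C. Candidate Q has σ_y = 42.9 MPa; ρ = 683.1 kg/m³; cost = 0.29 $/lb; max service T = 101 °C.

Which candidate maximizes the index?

Screen on constraints: cost ≤ 97 $/kg; max service T ≥ 130 °C. Survivors: candidate A, candidate H, candidate V.
After converting to SI:
  candidate A: σ_y = 857.0 MPa, ρ = 7810 kg/m³
  candidate H: σ_y = 569.0 MPa, ρ = 1620 kg/m³
  candidate V: σ_y = 586.0 MPa, ρ = 10240 kg/m³
  candidate H: M = 14.7×10⁻³
  candidate A: M = 3.75×10⁻³
  candidate V: M = 2.36×10⁻³
Candidate H has the largest M.

candidate H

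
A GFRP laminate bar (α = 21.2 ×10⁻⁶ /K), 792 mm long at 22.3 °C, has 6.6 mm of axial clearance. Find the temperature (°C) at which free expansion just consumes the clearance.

α·L₀·ΔT = 6.6 mm ⇒ ΔT = 6.6 / (21.2×10⁻⁶ × 792.0) = 393.1 K.
T = 22.3 + 393.1 = 415.4 °C.

415 °C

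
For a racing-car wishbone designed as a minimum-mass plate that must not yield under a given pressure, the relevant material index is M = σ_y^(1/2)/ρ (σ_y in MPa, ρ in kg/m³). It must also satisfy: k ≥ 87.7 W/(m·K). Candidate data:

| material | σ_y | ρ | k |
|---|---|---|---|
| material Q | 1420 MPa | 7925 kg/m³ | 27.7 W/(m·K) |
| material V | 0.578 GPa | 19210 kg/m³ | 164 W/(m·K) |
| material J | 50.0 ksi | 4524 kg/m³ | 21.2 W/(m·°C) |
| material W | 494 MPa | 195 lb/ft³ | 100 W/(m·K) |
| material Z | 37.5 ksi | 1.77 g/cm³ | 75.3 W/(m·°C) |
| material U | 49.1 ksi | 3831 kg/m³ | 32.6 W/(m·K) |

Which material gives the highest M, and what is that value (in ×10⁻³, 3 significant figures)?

material W, M = 7.12×10⁻³

Screen on constraints: k ≥ 87.7 W/(m·K). Survivors: material V, material W.
Convert each candidate to consistent units, then evaluate M:
  material V: σ_y = 578.0 MPa, ρ = 19210 kg/m³
  material W: σ_y = 494.0 MPa, ρ = 3124 kg/m³
  material W: M = 7.12×10⁻³
  material V: M = 1.25×10⁻³
The maximum is for material W.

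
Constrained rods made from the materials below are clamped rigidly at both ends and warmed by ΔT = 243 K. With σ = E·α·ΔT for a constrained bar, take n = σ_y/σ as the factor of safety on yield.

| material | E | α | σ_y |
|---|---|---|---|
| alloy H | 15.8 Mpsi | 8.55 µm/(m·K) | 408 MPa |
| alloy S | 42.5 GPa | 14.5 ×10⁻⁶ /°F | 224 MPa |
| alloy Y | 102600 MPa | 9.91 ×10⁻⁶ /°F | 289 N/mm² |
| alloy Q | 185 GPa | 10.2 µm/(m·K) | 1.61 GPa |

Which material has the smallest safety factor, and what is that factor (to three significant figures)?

With everything in SI (GPa, ×10⁻⁶/K, MPa):
  alloy H: E = 108.9, α = 8.55, σ_y = 408.0 → σ = 226 MPa, n = 1.80
  alloy S: E = 42.50, α = 26.1, σ_y = 224.0 → σ = 270 MPa, n = 0.831
  alloy Y: E = 102.6, α = 17.8, σ_y = 289.0 → σ = 445 MPa, n = 0.650
  alloy Q: E = 185.0, α = 10.2, σ_y = 1610 → σ = 459 MPa, n = 3.51
The minimum is alloy Y at n = 0.650.

alloy Y, n = 0.650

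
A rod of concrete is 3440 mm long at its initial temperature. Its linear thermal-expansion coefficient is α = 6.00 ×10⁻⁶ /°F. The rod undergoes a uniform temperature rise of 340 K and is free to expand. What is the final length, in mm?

Convert α: 6.00×10⁻⁶/°F × (9/5) = 10.8×10⁻⁶/K.
ΔL = α·L₀·ΔT = 10.8×10⁻⁶ × 3440 mm × 340.0 K = 12.6 mm.
L = L₀ + ΔL = 3440 + 12.6 = 3452.6 mm.

3452.6 mm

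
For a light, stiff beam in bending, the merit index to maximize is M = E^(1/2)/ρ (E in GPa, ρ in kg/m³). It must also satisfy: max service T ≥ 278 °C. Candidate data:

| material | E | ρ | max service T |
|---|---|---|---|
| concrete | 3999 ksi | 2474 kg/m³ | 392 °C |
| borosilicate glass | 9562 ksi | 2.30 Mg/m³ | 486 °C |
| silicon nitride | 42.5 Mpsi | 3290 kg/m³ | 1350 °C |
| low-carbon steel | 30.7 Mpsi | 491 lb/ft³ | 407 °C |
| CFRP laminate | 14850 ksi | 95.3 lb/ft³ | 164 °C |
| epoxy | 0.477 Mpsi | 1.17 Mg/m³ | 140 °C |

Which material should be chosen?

silicon nitride

Screen on constraints: max service T ≥ 278 °C. Survivors: concrete, borosilicate glass, silicon nitride, low-carbon steel.
Putting every candidate on a common basis:
  concrete: E = 27.57 GPa, ρ = 2474 kg/m³
  borosilicate glass: E = 65.93 GPa, ρ = 2300 kg/m³
  silicon nitride: E = 293.0 GPa, ρ = 3290 kg/m³
  low-carbon steel: E = 211.7 GPa, ρ = 7865 kg/m³
  silicon nitride: M = 5.20×10⁻³
  borosilicate glass: M = 3.53×10⁻³
  concrete: M = 2.12×10⁻³
  low-carbon steel: M = 1.85×10⁻³
Highest index: silicon nitride.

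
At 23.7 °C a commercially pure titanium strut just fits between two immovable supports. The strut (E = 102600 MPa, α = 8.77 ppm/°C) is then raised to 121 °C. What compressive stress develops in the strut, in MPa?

E = 102600 MPa = 102.6 GPa.
ΔT = 97.30 K. Constrained thermal stress σ = E·α·ΔT = 102.6×10³ MPa × 8.77×10⁻⁶ × 97.30 = 87.6 MPa (compressive).

87.6 MPa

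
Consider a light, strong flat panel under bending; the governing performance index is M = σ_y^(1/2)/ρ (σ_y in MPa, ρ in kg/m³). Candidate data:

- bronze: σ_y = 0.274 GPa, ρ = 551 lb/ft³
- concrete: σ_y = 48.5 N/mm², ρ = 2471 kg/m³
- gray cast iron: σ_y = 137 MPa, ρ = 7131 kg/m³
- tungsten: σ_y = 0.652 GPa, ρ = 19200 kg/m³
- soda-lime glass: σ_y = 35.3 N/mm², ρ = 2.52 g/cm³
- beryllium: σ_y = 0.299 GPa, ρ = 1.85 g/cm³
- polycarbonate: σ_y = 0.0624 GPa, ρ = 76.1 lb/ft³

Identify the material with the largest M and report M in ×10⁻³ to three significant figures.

beryllium, M = 9.35×10⁻³

Convert each candidate to consistent units, then evaluate M:
  bronze: σ_y = 274.0 MPa, ρ = 8826 kg/m³
  concrete: σ_y = 48.50 MPa, ρ = 2471 kg/m³
  gray cast iron: σ_y = 137.0 MPa, ρ = 7131 kg/m³
  tungsten: σ_y = 652.0 MPa, ρ = 19200 kg/m³
  soda-lime glass: σ_y = 35.30 MPa, ρ = 2520 kg/m³
  beryllium: σ_y = 299.0 MPa, ρ = 1850 kg/m³
  polycarbonate: σ_y = 62.40 MPa, ρ = 1219 kg/m³
  beryllium: M = 9.35×10⁻³
  polycarbonate: M = 6.48×10⁻³
  concrete: M = 2.82×10⁻³
  soda-lime glass: M = 2.36×10⁻³
  bronze: M = 1.88×10⁻³
  gray cast iron: M = 1.64×10⁻³
  tungsten: M = 1.33×10⁻³
The maximum is for beryllium.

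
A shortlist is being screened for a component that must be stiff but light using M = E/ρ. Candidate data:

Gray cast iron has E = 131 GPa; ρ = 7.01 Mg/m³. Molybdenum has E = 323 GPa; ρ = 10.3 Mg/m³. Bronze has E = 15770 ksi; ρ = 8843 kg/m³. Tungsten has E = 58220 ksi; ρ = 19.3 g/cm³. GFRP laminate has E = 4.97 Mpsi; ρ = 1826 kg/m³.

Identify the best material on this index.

Normalizing units and computing the index:
  gray cast iron: E = 131.0 GPa, ρ = 7010 kg/m³
  molybdenum: E = 323.0 GPa, ρ = 10300 kg/m³
  bronze: E = 108.7 GPa, ρ = 8843 kg/m³
  tungsten: E = 401.4 GPa, ρ = 19300 kg/m³
  GFRP laminate: E = 34.27 GPa, ρ = 1826 kg/m³
  molybdenum: M = 31.4 MN·m/kg
  tungsten: M = 20.8 MN·m/kg
  GFRP laminate: M = 18.8 MN·m/kg
  gray cast iron: M = 18.7 MN·m/kg
  bronze: M = 12.3 MN·m/kg
Molybdenum has the largest M.

molybdenum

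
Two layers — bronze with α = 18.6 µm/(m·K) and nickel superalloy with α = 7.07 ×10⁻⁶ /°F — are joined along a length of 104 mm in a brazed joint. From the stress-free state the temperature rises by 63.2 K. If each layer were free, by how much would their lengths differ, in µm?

38.6 µm

nickel superalloy: α = 7.07×10⁻⁶/°F × 9/5 = 12.7×10⁻⁶/K.
Δα = |18.6 − 12.7|×10⁻⁶/K = 5.87×10⁻⁶/K.
ΔL_mismatch = Δα·L·ΔT = 5.87×10⁻⁶ × 104.0 mm × 63.2 K = 38.6 µm.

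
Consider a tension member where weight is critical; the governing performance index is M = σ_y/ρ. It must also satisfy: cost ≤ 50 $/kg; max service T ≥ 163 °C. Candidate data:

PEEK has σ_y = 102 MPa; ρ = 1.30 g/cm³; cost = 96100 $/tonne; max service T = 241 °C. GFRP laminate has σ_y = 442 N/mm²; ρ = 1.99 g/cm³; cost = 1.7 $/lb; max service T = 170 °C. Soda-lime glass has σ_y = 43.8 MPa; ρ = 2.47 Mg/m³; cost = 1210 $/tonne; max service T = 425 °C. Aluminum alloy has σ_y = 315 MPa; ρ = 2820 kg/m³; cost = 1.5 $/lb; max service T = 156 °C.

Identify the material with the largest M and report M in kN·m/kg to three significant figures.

GFRP laminate, M = 222 kN·m/kg

Screen on constraints: cost ≤ 50 $/kg; max service T ≥ 163 °C. Survivors: GFRP laminate, soda-lime glass.
Putting every candidate on a common basis:
  GFRP laminate: σ_y = 442.0 MPa, ρ = 1990 kg/m³
  soda-lime glass: σ_y = 43.80 MPa, ρ = 2470 kg/m³
  GFRP laminate: M = 222 kN·m/kg
  soda-lime glass: M = 17.7 kN·m/kg
Highest index: GFRP laminate.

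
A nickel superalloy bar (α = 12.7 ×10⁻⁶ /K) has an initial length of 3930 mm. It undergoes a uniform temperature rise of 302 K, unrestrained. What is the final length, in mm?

3945.1 mm

ΔL = α·L₀·ΔT = 12.7×10⁻⁶ × 3930 mm × 302.0 K = 15.1 mm.
L = L₀ + ΔL = 3930 + 15.1 = 3945.1 mm.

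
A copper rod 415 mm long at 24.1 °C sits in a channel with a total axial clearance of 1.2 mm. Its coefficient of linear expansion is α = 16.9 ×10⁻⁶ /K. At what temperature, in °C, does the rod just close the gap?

195 °C

α·L₀·ΔT = 1.2 mm ⇒ ΔT = 1.2 / (16.9×10⁻⁶ × 415.0) = 171.1 K.
T = 24.1 + 171.1 = 195.2 °C.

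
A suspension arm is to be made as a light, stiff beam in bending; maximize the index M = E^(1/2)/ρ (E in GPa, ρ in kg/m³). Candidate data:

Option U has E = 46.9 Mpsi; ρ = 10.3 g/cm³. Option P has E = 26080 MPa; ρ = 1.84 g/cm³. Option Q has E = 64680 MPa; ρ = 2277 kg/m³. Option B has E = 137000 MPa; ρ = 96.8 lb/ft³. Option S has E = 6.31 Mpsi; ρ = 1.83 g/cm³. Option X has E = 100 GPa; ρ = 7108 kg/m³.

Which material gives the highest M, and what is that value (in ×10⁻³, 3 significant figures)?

In SI units:
  option U: E = 323.4 GPa, ρ = 10300 kg/m³
  option P: E = 26.08 GPa, ρ = 1840 kg/m³
  option Q: E = 64.68 GPa, ρ = 2277 kg/m³
  option B: E = 137.0 GPa, ρ = 1551 kg/m³
  option S: E = 43.51 GPa, ρ = 1830 kg/m³
  option X: E = 100.0 GPa, ρ = 7108 kg/m³
  option B: M = 7.55×10⁻³
  option S: M = 3.60×10⁻³
  option Q: M = 3.53×10⁻³
  option P: M = 2.78×10⁻³
  option U: M = 1.75×10⁻³
  option X: M = 1.41×10⁻³
The maximum is for option B.

option B, M = 7.55×10⁻³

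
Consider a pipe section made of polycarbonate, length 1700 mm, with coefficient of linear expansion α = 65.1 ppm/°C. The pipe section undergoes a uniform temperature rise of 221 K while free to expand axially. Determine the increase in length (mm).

24.5 mm

ΔL = α·L₀·ΔT = 65.1×10⁻⁶ × 1700 mm × 221.0 K = 24.5 mm.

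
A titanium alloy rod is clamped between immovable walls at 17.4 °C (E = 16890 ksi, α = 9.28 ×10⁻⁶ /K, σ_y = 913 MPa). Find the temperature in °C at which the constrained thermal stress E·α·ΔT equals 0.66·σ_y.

575 °C

E = 16890 ksi = 116.5 GPa.
E·α·ΔT = 602.6 MPa ⇒ ΔT = 602.6 / (116.5×10³ × 9.28×10⁻⁶) = 557.6 K.
T = 17.4 + 557.6 = 575.0 °C.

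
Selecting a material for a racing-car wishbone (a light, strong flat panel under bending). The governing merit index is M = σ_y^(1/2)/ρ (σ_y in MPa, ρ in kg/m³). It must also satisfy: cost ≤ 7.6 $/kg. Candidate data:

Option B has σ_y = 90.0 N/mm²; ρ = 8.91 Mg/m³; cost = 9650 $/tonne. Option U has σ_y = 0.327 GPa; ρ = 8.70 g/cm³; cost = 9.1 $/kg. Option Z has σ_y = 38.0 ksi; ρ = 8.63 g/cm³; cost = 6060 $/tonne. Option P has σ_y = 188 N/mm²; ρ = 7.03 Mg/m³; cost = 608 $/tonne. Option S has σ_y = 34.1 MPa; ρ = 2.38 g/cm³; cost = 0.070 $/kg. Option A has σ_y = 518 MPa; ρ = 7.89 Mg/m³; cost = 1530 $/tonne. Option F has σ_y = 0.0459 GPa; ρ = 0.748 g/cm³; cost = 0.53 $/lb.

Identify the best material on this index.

option F

Screen on constraints: cost ≤ 7.6 $/kg. Survivors: option Z, option P, option S, option A, option F.
Normalizing units and computing the index:
  option Z: σ_y = 262.0 MPa, ρ = 8630 kg/m³
  option P: σ_y = 188.0 MPa, ρ = 7030 kg/m³
  option S: σ_y = 34.10 MPa, ρ = 2380 kg/m³
  option A: σ_y = 518.0 MPa, ρ = 7890 kg/m³
  option F: σ_y = 45.90 MPa, ρ = 748.0 kg/m³
  option F: M = 9.06×10⁻³
  option A: M = 2.88×10⁻³
  option S: M = 2.45×10⁻³
  option P: M = 1.95×10⁻³
  option Z: M = 1.88×10⁻³
Option F has the largest M.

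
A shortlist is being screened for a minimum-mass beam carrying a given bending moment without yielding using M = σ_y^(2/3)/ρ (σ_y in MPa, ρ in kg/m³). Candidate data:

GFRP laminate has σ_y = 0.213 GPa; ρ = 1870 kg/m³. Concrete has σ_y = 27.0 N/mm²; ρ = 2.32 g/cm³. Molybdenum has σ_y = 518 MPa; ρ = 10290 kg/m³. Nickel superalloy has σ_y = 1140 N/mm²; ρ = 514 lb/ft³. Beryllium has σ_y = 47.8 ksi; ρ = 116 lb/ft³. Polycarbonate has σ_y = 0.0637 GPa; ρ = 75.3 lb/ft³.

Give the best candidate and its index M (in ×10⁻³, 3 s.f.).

beryllium, M = 25.7×10⁻³

Putting every candidate on a common basis:
  GFRP laminate: σ_y = 213.0 MPa, ρ = 1870 kg/m³
  concrete: σ_y = 27.00 MPa, ρ = 2320 kg/m³
  molybdenum: σ_y = 518.0 MPa, ρ = 10290 kg/m³
  nickel superalloy: σ_y = 1140 MPa, ρ = 8233 kg/m³
  beryllium: σ_y = 329.6 MPa, ρ = 1858 kg/m³
  polycarbonate: σ_y = 63.70 MPa, ρ = 1206 kg/m³
  beryllium: M = 25.7×10⁻³
  GFRP laminate: M = 19.1×10⁻³
  nickel superalloy: M = 13.3×10⁻³
  polycarbonate: M = 13.2×10⁻³
  molybdenum: M = 6.27×10⁻³
  concrete: M = 3.88×10⁻³
The maximum is for beryllium.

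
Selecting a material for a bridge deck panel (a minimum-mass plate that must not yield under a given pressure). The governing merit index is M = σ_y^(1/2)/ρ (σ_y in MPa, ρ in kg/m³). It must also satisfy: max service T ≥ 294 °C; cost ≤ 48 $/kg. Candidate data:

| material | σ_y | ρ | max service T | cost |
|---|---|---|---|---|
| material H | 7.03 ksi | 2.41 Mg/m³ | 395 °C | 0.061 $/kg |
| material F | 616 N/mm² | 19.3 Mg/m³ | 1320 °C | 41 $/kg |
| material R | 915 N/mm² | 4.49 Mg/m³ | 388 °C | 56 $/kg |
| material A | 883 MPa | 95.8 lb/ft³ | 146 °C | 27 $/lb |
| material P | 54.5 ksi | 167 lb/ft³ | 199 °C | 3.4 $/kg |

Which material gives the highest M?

Screen on constraints: max service T ≥ 294 °C; cost ≤ 48 $/kg. Survivors: material H, material F.
Normalizing units and computing the index:
  material H: σ_y = 48.47 MPa, ρ = 2410 kg/m³
  material F: σ_y = 616.0 MPa, ρ = 19300 kg/m³
  material H: M = 2.89×10⁻³
  material F: M = 1.29×10⁻³
The maximum is for material H.

material H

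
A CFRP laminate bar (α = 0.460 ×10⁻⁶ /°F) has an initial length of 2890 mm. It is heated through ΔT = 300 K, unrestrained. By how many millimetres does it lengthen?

Convert α: 0.460×10⁻⁶/°F × (9/5) = 0.828×10⁻⁶/K.
ΔL = α·L₀·ΔT = 0.828×10⁻⁶ × 2890 mm × 300.0 K = 0.718 mm.

0.718 mm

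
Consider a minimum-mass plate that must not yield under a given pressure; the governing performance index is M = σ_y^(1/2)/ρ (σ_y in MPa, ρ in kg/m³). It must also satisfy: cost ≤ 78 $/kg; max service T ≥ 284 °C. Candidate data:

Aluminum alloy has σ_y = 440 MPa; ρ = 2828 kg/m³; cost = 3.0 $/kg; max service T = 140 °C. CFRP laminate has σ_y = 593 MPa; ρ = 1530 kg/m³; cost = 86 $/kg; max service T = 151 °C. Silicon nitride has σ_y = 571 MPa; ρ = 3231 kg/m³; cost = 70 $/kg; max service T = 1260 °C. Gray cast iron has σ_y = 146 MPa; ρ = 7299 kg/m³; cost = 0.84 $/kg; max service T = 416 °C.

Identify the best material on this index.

silicon nitride

Screen on constraints: cost ≤ 78 $/kg; max service T ≥ 284 °C. Survivors: silicon nitride, gray cast iron.
Per-candidate index values:
  silicon nitride: M = 7.40×10⁻³
  gray cast iron: M = 1.66×10⁻³
Silicon nitride has the largest M.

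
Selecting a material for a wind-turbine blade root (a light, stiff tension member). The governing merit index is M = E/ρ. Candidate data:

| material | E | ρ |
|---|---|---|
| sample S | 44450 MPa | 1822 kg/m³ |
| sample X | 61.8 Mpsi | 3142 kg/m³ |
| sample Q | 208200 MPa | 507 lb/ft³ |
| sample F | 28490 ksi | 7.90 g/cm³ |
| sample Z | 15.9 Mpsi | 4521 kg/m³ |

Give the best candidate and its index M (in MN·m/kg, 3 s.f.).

Convert each candidate to consistent units, then evaluate M:
  sample S: E = 44.45 GPa, ρ = 1822 kg/m³
  sample X: E = 426.1 GPa, ρ = 3142 kg/m³
  sample Q: E = 208.2 GPa, ρ = 8121 kg/m³
  sample F: E = 196.4 GPa, ρ = 7900 kg/m³
  sample Z: E = 109.6 GPa, ρ = 4521 kg/m³
  sample X: M = 136 MN·m/kg
  sample Q: M = 25.6 MN·m/kg
  sample F: M = 24.9 MN·m/kg
  sample S: M = 24.4 MN·m/kg
  sample Z: M = 24.2 MN·m/kg
Highest index: sample X.

sample X, M = 136 MN·m/kg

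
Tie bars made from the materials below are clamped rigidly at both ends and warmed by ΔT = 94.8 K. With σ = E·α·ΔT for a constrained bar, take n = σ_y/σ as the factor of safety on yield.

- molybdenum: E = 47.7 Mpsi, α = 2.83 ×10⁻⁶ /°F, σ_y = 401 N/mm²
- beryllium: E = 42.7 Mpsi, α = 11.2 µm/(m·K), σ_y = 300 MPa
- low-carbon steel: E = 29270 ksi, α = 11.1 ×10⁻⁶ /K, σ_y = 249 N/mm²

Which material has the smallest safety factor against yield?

With everything in SI (GPa, ×10⁻⁶/K, MPa):
  molybdenum: E = 328.9, α = 5.09, σ_y = 401.0 → σ = 159 MPa, n = 2.52
  beryllium: E = 294.4, α = 11.2, σ_y = 300.0 → σ = 313 MPa, n = 0.960
  low-carbon steel: E = 201.8, α = 11.1, σ_y = 249.0 → σ = 212 MPa, n = 1.17
Smallest n: beryllium with n = 0.960.

beryllium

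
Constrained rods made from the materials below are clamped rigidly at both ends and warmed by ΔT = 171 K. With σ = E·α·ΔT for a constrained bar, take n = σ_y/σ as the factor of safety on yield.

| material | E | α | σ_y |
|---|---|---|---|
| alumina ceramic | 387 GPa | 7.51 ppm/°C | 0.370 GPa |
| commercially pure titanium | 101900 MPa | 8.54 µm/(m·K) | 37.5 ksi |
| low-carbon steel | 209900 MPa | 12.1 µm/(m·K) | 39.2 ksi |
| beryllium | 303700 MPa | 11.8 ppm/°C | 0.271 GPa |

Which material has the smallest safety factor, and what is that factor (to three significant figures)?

Per material, after unit conversion:
  alumina ceramic: E = 387.0, α = 7.51, σ_y = 370.0 → σ = 497 MPa, n = 0.744
  commercially pure titanium: E = 101.9, α = 8.54, σ_y = 258.6 → σ = 149 MPa, n = 1.74
  low-carbon steel: E = 209.9, α = 12.1, σ_y = 270.3 → σ = 434 MPa, n = 0.622
  beryllium: E = 303.7, α = 11.8, σ_y = 271.0 → σ = 613 MPa, n = 0.442
Beryllium has the lowest safety factor, n = 0.442.

beryllium, n = 0.442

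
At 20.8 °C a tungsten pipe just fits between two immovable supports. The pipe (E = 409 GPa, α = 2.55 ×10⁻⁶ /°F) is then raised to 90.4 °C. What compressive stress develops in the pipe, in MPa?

131 MPa

α = 2.55×10⁻⁶/°F × 9/5 = 4.59×10⁻⁶/K.
ΔT = 69.60 K. Constrained thermal stress σ = E·α·ΔT = 409.0×10³ MPa × 4.59×10⁻⁶ × 69.60 = 131 MPa (compressive).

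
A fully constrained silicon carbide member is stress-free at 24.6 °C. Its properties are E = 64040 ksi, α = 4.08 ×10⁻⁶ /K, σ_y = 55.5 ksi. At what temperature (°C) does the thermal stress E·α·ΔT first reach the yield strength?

E = 64040 ksi = 441.5 GPa.
σ_y = 55.5 ksi = 382.7 MPa.
E·α·ΔT = 382.7 MPa ⇒ ΔT = 382.7 / (441.5×10³ × 4.08×10⁻⁶) = 212.4 K.
T = 24.6 + 212.4 = 237.0 °C.

237 °C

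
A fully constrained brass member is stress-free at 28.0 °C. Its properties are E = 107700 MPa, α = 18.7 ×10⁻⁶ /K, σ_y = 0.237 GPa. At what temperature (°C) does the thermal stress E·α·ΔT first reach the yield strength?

146 °C

E = 107700 MPa = 107.7 GPa.
σ_y = 0.237 GPa = 237.0 MPa.
E·α·ΔT = 237.0 MPa ⇒ ΔT = 237.0 / (107.7×10³ × 18.7×10⁻⁶) = 117.7 K.
T = 28.0 + 117.7 = 145.7 °C.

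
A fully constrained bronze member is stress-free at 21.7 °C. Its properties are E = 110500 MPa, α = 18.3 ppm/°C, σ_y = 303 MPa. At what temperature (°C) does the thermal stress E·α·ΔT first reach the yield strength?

172 °C

E = 110500 MPa = 110.5 GPa.
E·α·ΔT = 303.0 MPa ⇒ ΔT = 303.0 / (110.5×10³ × 18.3×10⁻⁶) = 149.8 K.
T = 21.7 + 149.8 = 171.5 °C.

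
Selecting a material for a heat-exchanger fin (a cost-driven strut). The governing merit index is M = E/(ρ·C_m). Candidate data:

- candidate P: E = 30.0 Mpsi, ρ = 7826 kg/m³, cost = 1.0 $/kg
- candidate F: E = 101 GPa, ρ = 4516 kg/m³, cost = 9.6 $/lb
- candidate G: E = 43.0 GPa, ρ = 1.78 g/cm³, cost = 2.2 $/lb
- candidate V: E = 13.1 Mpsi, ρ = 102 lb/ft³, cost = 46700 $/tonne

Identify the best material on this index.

In SI units:
  candidate P: E = 206.8 GPa, ρ = 7826 kg/m³, cost = 1.000 $/kg
  candidate F: E = 101.0 GPa, ρ = 4516 kg/m³, cost = 21.16 $/kg
  candidate G: E = 43.00 GPa, ρ = 1780 kg/m³, cost = 4.850 $/kg
  candidate V: E = 90.32 GPa, ρ = 1634 kg/m³, cost = 46.70 $/kg
  candidate P: M = 26.4 MN·m per $
  candidate G: M = 4.98 MN·m per $
  candidate V: M = 1.18 MN·m per $
  candidate F: M = 1.06 MN·m per $
Highest index: candidate P.

candidate P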